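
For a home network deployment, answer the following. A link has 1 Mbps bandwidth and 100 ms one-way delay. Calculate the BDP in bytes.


Given: bandwidth = 1 Mbps, delay = 100 ms
BDP in bits = 1 * 10^6 * 100 / 1000
BDP in bits = 100000
BDP in bytes = 100000 / 8 = 12500

12500


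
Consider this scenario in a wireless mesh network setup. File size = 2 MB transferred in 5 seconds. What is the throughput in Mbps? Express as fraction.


Given: file = 2 MB, time = 5 s
File in Mb = 2 * 8 = 16 Mb
Throughput = 16 / 5 Mbps
Throughput = 16/5 Mbps

16/5


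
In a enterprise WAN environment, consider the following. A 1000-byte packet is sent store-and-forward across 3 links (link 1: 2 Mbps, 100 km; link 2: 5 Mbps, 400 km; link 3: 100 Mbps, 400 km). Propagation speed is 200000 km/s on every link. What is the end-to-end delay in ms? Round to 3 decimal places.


Packet = 1000 bytes = 8000 bits. Store-and-forward: sum (t_trans + t_prop) per link.
Link 1: t_trans = 8000/(2*10^6) s = 4.0000 ms; t_prop = 100/200000 s = 0.5000 ms; subtotal = 4.5000 ms
Link 2: t_trans = 8000/(5*10^6) s = 1.6000 ms; t_prop = 400/200000 s = 2.0000 ms; subtotal = 3.6000 ms
Link 3: t_trans = 8000/(100*10^6) s = 0.0800 ms; t_prop = 400/200000 s = 2.0000 ms; subtotal = 2.0800 ms
End-to-end = 4.5000 + 3.6000 + 2.0800 = 10.1800 ms -> 10.180 ms (3 dp)

10.180


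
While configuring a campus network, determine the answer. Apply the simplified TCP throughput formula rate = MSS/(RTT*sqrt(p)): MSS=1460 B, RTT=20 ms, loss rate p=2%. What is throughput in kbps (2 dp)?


Given: MSS = 1460 bytes, RTT = 20 ms, loss = 2%
RTT in seconds = 20 / 1000 = 0.02
Loss rate = 2% = 0.02
sqrt(loss) = sqrt(0.02) = 0.141421356237
Throughput (bytes/s) = 1460 / (0.02 * 0.141421356237) = 516187.9503
Throughput (kbps) = 516187.9503 * 8 / 1000 = 4129.503602 -> 4129.50 kbps (2 dp)

4129.50


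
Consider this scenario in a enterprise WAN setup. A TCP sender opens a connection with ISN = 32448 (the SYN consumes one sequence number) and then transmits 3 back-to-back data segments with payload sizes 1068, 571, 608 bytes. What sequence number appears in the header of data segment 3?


The SYN occupies sequence number ISN = 32448, so the first data byte is ISN + 1 = 32449.
SEQ of data segment i = (ISN + 1) + sum of payload sizes of segments 1..i-1.
Segment 1: SEQ = 32449, payload = 1068 bytes
Segment 2: SEQ = 33517, payload = 571 bytes
Segment 3: SEQ = 34088, payload = 608 bytes
SEQ of segment 3 = 32449 + 1068 + 571 = 34088

34088


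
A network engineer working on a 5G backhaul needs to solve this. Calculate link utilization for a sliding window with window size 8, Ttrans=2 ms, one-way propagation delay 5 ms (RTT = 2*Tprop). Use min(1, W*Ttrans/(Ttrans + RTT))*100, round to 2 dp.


Given: W = 8, Ttrans = 2 ms, RTT = 10 ms (= 2 * Tprop, Tprop = 5 ms)
Cycle time = Ttrans + RTT = 2 + 10 = 12 ms (first packet sent until its ACK returns)
W * Ttrans = 8 * 2 = 16 ms of sending per cycle
W * Ttrans / (Ttrans + RTT) = 16 / 12 = 1.333333
U = min(1, 1.333333) = 1.000000
U% = 100.00%

100.00


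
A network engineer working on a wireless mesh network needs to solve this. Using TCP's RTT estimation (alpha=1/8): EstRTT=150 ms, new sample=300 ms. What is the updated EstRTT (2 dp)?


Given: EstRTT = 150 ms, SampleRTT = 300 ms, alpha = 1/8
New EstRTT = (1 - alpha) * EstRTT + alpha * SampleRTT
(7/8) * 150 = 131.25
(1/8) * 300 = 37.5
New EstRTT = 131.25 + 37.5 = 168.75 ms -> 168.75 ms (2 dp)

168.75


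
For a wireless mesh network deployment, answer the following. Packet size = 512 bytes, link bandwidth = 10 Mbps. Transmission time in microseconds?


Given: packet = 512 bytes, bandwidth = 10 Mbps
Packet in bits = 512 * 8 = 4096 bits
Bandwidth = 10 * 10^6 = 10000000 bps
Time = 4096 / 10000000 seconds
Time in us = 4096 * 10^6 / 10000000 = 409.6

409.6


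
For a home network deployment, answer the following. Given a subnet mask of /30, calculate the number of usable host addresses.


Given: subnet mask /30
Host bits = 32 - 30 = 2
Total addresses = 2^2 = 4
Usable hosts = 4 - 2 (network + broadcast) = 2

2


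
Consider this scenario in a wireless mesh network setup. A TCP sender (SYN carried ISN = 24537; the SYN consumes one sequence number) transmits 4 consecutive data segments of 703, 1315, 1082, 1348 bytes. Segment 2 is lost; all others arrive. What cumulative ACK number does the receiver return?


SYN uses sequence number 24537; first data byte = ISN + 1 = 24538.
Segment 1: SEQ = 24538, len = 703 B, covers [24538, 25240]
Segment 2: SEQ = 25241, len = 1315 B, covers [25241, 26555] [LOST]
Segment 3: SEQ = 26556, len = 1082 B, covers [26556, 27637]
Segment 4: SEQ = 27638, len = 1348 B, covers [27638, 28985]
In-order data received: bytes [24538, 25240] (segments 1..1).
Segment 2 missing -> gap begins at byte 25241; later segments buffered out of order.
Cumulative ACK = next expected in-order byte = 24538 + 703 = 25241

25241


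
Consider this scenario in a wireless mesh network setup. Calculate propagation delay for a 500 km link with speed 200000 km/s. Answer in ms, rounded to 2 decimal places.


Given: distance = 500 km, speed = 200000 km/s
Delay = distance / speed = 500 / 200000 seconds
Delay in ms = 500 * 1000 / 200000
Delay = 2.5000 ms
Rounded to 2 dp = 2.50 ms

2.50


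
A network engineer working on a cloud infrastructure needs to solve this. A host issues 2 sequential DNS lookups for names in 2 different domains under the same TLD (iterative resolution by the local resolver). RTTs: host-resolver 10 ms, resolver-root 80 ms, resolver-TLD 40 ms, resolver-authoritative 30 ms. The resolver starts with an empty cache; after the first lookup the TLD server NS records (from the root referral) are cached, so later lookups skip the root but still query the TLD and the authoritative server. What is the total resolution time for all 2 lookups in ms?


Lookup 1 (cold cache): local + root + TLD + auth = 10 + 80 + 40 + 30 = 160 ms
Lookups 2..2 (TLD NS cached -> skip root; new domain -> still ask TLD and auth): local + TLD + auth = 10 + 40 + 30 = 80 ms each
Remaining 1 lookups: 1 * 80 = 80 ms
Total = 160 + 80 = 240 ms

240


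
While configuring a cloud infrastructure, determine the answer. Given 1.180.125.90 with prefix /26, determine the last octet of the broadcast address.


Given: IP = 1.180.125.90, prefix = /26
Host bits = 32 - 26 = 6
Network last octet = 90 AND mask = 64
Host part size = 2^6 - 1 = 63
Broadcast last octet = 64 OR 63 = 127

127


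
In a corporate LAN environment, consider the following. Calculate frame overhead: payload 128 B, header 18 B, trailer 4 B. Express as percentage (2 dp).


Given: payload = 128 B, header = 18 B, trailer = 4 B
Overhead bytes = header + trailer = 18 + 4 = 22
Total frame = payload + overhead = 128 + 22 = 150
Overhead % = 22 / 150 * 100 = 14.6667% -> 14.67% (2 dp)

14.67


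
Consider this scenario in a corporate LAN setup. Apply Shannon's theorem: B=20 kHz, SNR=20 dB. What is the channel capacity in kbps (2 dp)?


Given: B = 20 kHz, SNR = 20 dB
SNR linear = 10^(20/10) = 100
1 + SNR = 101
log2(101) = 6.6582114828
C = 20 * 1000 * 6.6582114828 = 133164.2297 bps
C = 133.164230 kbps -> 133.16 kbps (2 dp)

133.16


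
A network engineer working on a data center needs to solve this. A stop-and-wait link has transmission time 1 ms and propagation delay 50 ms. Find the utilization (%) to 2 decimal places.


Given: Ttrans = 1 ms, Tprop = 50 ms
RTT = 2 * Tprop = 2 * 50 = 100 ms
U = Ttrans / (Ttrans + RTT)
U = 1 / (1 + 100)
U = 1 / 101 = 0.009901
U% = 0.99%

0.99


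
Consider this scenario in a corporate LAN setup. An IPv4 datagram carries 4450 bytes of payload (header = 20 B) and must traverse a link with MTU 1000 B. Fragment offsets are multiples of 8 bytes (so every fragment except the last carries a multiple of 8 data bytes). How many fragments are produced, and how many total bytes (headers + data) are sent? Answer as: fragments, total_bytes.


Max data per non-final fragment = floor((MTU - header)/8)*8 = floor((1000 - 20)/8)*8 = floor(980/8)*8 = 976 B
Final fragment needs no 8-byte alignment: it can carry up to MTU - header = 980 B
Non-final fragments needed = ceil((payload - 980) / 976) = ceil(3470/976) = ceil(3.5553) = 4
Number of fragments = 4 + 1 = 5
Fragment sizes (data): 4 * 976 B + 546 B (last, 546 <= 980 OK)
Total bytes sent = payload + n_frags * header = 4450 + 5*20 = 4450 + 100 = 4550 B

5, 4550


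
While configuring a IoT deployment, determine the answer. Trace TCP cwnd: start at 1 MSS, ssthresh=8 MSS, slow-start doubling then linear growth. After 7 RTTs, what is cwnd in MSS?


RTT 0: cwnd = 1 MSS (initial)
RTT 1: cwnd = 2 MSS (slow start, doubled)
RTT 2: cwnd = 4 MSS (slow start, doubled)
RTT 3: cwnd = 8 MSS (slow start, doubled)
RTT 4: cwnd = 9 MSS (congestion avoidance, +1)
RTT 5: cwnd = 10 MSS (congestion avoidance, +1)
RTT 6: cwnd = 11 MSS (congestion avoidance, +1)
RTT 7: cwnd = 12 MSS (congestion avoidance, +1)

12


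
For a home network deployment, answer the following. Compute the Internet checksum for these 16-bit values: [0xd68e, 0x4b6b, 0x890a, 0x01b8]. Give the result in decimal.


Given words: [0xd68e, 0x4b6b, 0x890a, 0x01b8]
Step 1: Sum all words
Raw sum = 54926 + 19307 + 35082 + 440 = 109755
Step 2: Fold carry: (44219 + 1) = 44220
One's complement = ~44220 & 0xFFFF = 21315

21315


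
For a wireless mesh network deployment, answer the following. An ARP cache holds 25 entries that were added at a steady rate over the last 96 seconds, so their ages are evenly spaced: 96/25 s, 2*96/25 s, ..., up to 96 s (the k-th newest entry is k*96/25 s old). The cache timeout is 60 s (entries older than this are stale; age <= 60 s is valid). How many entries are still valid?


Ages are k * 96/25 s for k = 1..25 (spacing = 3.8400 s).
Entry k is valid iff k * 96/25 <= 60 iff k <= 25 * 60 / 96 = 15.6250
n_valid = floor(15.6250) = 15
(n_stale = 25 - 15 = 10)

15


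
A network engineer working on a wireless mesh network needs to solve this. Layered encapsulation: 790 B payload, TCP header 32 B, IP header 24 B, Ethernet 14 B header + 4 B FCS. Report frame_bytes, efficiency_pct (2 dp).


TCP segment = 790 + 32 = 822 B
IP packet = 822 + 24 = 846 B
Ethernet frame = 846 + 14 + 4 = 864 B
Efficiency = app / frame = 790 / 864 = 0.914352 = 91.4352% -> 91.44% (2 dp)

864, 91.44


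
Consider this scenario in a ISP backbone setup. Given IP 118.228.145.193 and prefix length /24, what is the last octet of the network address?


Given: IP = 118.228.145.193, prefix = /24
Subnet mask = 255.255.255.0
Last octet of IP: 193
Last octet of mask: 0
Network last octet = 193 AND 0 = 0

0


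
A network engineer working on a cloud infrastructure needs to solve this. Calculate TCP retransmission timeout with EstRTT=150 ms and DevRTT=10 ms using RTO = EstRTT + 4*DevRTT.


Given: EstRTT = 150 ms, DevRTT = 10 ms
Timeout = EstRTT + 4 * DevRTT
4 * DevRTT = 4 * 10 = 40
Timeout = 150 + 40 = 190 ms

190


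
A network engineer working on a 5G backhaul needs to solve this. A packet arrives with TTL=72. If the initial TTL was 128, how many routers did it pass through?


Given: initial TTL = 128, received TTL = 72
Hops = initial TTL - received TTL
Hops = 128 - 72 = 56

56


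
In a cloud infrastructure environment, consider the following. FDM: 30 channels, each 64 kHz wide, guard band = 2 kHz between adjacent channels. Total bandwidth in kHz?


Given: 30 channels, 64 kHz each, guard = 2 kHz
Channel bandwidth = 30 * 64 = 1920 kHz
Guard bands = 29 gaps * 2 kHz = 58 kHz
Total = 1920 + 58 = 1978 kHz

1978


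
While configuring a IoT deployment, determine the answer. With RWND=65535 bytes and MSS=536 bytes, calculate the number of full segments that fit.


Given: RWND = 65535 bytes, MSS = 536 bytes
Full segments = floor(RWND / MSS)
Full segments = floor(65535 / 536)
Full segments = floor(122.2668) = 122

122


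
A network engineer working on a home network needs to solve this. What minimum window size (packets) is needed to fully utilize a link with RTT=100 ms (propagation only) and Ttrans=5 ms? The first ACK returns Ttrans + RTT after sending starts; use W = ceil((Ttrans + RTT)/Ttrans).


Given: Ttrans = 5 ms, RTT = 100 ms (= 2 * Tprop, Tprop = 50 ms)
Time until first ACK returns = Ttrans + RTT = 5 + 100 = 105 ms
Need W * Ttrans >= Ttrans + RTT  ->  W >= (Ttrans + RTT) / Ttrans
(Ttrans + RTT) / Ttrans = 105 / 5 = 21
W_min = ceil(21) = 21

21


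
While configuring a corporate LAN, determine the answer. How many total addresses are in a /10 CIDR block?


Given: CIDR prefix /10
Host bits = 32 - 10 = 22
Total addresses = 2^22 = 4194304

4194304


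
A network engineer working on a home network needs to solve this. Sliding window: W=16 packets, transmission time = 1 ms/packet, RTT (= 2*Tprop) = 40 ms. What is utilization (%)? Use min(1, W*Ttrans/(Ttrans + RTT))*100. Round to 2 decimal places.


Given: W = 16, Ttrans = 1 ms, RTT = 40 ms (= 2 * Tprop, Tprop = 20 ms)
Cycle time = Ttrans + RTT = 1 + 40 = 41 ms (first packet sent until its ACK returns)
W * Ttrans = 16 * 1 = 16 ms of sending per cycle
W * Ttrans / (Ttrans + RTT) = 16 / 41 = 0.390244
U = min(1, 0.390244) = 0.390244
U% = 39.02%

39.02


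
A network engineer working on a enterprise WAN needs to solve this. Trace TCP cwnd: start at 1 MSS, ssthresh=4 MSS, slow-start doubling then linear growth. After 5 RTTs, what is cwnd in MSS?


RTT 0: cwnd = 1 MSS (initial)
RTT 1: cwnd = 2 MSS (slow start, doubled)
RTT 2: cwnd = 4 MSS (slow start, doubled)
RTT 3: cwnd = 5 MSS (congestion avoidance, +1)
RTT 4: cwnd = 6 MSS (congestion avoidance, +1)
RTT 5: cwnd = 7 MSS (congestion avoidance, +1)

7


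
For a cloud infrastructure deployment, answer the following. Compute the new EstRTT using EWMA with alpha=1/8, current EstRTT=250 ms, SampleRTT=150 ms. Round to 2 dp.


Given: EstRTT = 250 ms, SampleRTT = 150 ms, alpha = 1/8
New EstRTT = (1 - alpha) * EstRTT + alpha * SampleRTT
(7/8) * 250 = 218.75
(1/8) * 150 = 18.75
New EstRTT = 218.75 + 18.75 = 237.5 ms -> 237.50 ms (2 dp)

237.50


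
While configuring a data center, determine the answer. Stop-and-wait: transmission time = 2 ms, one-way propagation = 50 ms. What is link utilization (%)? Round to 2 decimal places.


Given: Ttrans = 2 ms, Tprop = 50 ms
RTT = 2 * Tprop = 2 * 50 = 100 ms
U = Ttrans / (Ttrans + RTT)
U = 2 / (2 + 100)
U = 2 / 102 = 0.019608
U% = 1.96%

1.96


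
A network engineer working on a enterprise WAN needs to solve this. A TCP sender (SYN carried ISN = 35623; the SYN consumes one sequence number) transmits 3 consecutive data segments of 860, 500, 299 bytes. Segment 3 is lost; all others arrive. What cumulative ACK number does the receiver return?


SYN uses sequence number 35623; first data byte = ISN + 1 = 35624.
Segment 1: SEQ = 35624, len = 860 B, covers [35624, 36483]
Segment 2: SEQ = 36484, len = 500 B, covers [36484, 36983]
Segment 3: SEQ = 36984, len = 299 B, covers [36984, 37282] [LOST]
In-order data received: bytes [35624, 36983] (segments 1..2).
Segment 3 missing -> gap begins at byte 36984.
Cumulative ACK = next expected in-order byte = 35624 + 860 + 500 = 36984

36984


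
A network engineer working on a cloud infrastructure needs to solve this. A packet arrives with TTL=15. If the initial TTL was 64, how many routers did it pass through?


Given: initial TTL = 64, received TTL = 15
Hops = initial TTL - received TTL
Hops = 64 - 15 = 49

49


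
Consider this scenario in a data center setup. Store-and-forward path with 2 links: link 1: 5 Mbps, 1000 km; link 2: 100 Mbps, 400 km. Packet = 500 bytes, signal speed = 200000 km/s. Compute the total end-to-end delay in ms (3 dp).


Packet = 500 bytes = 4000 bits. Store-and-forward: sum (t_trans + t_prop) per link.
Link 1: t_trans = 4000/(5*10^6) s = 0.8000 ms; t_prop = 1000/200000 s = 5.0000 ms; subtotal = 5.8000 ms
Link 2: t_trans = 4000/(100*10^6) s = 0.0400 ms; t_prop = 400/200000 s = 2.0000 ms; subtotal = 2.0400 ms
End-to-end = 5.8000 + 2.0400 = 7.8400 ms -> 7.840 ms (3 dp)

7.840


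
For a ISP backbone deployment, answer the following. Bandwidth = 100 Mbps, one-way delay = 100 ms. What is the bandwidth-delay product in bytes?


Given: bandwidth = 100 Mbps, delay = 100 ms
BDP in bits = 100 * 10^6 * 100 / 1000
BDP in bits = 10000000
BDP in bytes = 10000000 / 8 = 1250000

1250000


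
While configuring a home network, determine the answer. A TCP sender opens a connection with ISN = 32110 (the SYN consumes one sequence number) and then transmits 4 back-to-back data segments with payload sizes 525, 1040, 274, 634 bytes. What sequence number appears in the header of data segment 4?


The SYN occupies sequence number ISN = 32110, so the first data byte is ISN + 1 = 32111.
SEQ of data segment i = (ISN + 1) + sum of payload sizes of segments 1..i-1.
Segment 1: SEQ = 32111, payload = 525 bytes
Segment 2: SEQ = 32636, payload = 1040 bytes
Segment 3: SEQ = 33676, payload = 274 bytes
Segment 4: SEQ = 33950, payload = 634 bytes
SEQ of segment 4 = 32111 + 525 + 1040 + 274 = 33950

33950


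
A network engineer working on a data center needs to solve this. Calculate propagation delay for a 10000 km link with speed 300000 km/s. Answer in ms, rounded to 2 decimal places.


Given: distance = 10000 km, speed = 300000 km/s
Delay = distance / speed = 10000 / 300000 seconds
Delay in ms = 10000 * 1000 / 300000
Delay = 33.3333 ms
Rounded to 2 dp = 33.33 ms

33.33


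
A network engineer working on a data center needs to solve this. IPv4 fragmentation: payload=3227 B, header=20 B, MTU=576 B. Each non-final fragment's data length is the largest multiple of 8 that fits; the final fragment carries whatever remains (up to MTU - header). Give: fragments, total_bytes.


Max data per non-final fragment = floor((MTU - header)/8)*8 = floor((576 - 20)/8)*8 = floor(556/8)*8 = 552 B
Final fragment needs no 8-byte alignment: it can carry up to MTU - header = 556 B
Non-final fragments needed = ceil((payload - 556) / 552) = ceil(2671/552) = ceil(4.8388) = 5
Number of fragments = 5 + 1 = 6
Fragment sizes (data): 5 * 552 B + 467 B (last, 467 <= 556 OK)
Total bytes sent = payload + n_frags * header = 3227 + 6*20 = 3227 + 120 = 3347 B

6, 3347


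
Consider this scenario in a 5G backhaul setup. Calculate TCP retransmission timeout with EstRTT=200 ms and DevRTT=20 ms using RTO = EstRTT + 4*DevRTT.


Given: EstRTT = 200 ms, DevRTT = 20 ms
Timeout = EstRTT + 4 * DevRTT
4 * DevRTT = 4 * 20 = 80
Timeout = 200 + 80 = 280 ms

280


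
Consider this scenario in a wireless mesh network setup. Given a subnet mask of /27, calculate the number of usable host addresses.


Given: subnet mask /27
Host bits = 32 - 27 = 5
Total addresses = 2^5 = 32
Usable hosts = 32 - 2 (network + broadcast) = 30

30


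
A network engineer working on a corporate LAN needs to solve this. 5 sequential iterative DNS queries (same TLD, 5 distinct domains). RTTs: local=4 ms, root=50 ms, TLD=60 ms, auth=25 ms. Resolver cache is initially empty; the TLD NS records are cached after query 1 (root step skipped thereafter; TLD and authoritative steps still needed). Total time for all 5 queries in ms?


Lookup 1 (cold cache): local + root + TLD + auth = 4 + 50 + 60 + 25 = 139 ms
Lookups 2..5 (TLD NS cached -> skip root; new domain -> still ask TLD and auth): local + TLD + auth = 4 + 60 + 25 = 89 ms each
Remaining 4 lookups: 4 * 89 = 356 ms
Total = 139 + 356 = 495 ms

495


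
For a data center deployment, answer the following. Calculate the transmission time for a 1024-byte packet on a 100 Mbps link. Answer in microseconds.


Given: packet = 1024 bytes, bandwidth = 100 Mbps
Packet in bits = 1024 * 8 = 8192 bits
Bandwidth = 100 * 10^6 = 100000000 bps
Time = 8192 / 100000000 seconds
Time in us = 8192 * 10^6 / 100000000 = 81.92

81.92


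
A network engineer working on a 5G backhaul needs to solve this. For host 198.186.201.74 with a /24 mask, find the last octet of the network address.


Given: IP = 198.186.201.74, prefix = /24
Subnet mask = 255.255.255.0
Last octet of IP: 74
Last octet of mask: 0
Network last octet = 74 AND 0 = 0

0


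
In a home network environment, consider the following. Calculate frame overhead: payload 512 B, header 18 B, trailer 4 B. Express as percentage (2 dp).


Given: payload = 512 B, header = 18 B, trailer = 4 B
Overhead bytes = header + trailer = 18 + 4 = 22
Total frame = payload + overhead = 512 + 22 = 534
Overhead % = 22 / 534 * 100 = 4.1199% -> 4.12% (2 dp)

4.12


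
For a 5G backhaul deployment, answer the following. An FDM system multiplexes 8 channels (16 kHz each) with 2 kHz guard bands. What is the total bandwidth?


Given: 8 channels, 16 kHz each, guard = 2 kHz
Channel bandwidth = 8 * 16 = 128 kHz
Guard bands = 7 gaps * 2 kHz = 14 kHz
Total = 128 + 14 = 142 kHz

142


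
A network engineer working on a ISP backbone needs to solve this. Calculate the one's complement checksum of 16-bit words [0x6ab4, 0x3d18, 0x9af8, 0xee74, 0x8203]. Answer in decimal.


Given words: [0x6ab4, 0x3d18, 0x9af8, 0xee74, 0x8203]
Step 1: Sum all words
Raw sum = 27316 + 15640 + 39672 + 61044 + 33283 = 176955
Step 2: Fold carry: (45883 + 2) = 45885
One's complement = ~45885 & 0xFFFF = 19650

19650


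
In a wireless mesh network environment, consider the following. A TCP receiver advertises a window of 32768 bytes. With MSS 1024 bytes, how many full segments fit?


Given: RWND = 32768 bytes, MSS = 1024 bytes
Full segments = floor(RWND / MSS)
Full segments = floor(32768 / 1024)
Full segments = floor(32.0) = 32

32


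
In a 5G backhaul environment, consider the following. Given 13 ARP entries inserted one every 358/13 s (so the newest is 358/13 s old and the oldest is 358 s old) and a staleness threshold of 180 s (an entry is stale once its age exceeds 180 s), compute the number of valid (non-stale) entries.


Ages are k * 358/13 s for k = 1..13 (spacing = 27.5385 s).
Entry k is valid iff k * 358/13 <= 180 iff k <= 13 * 180 / 358 = 6.5363
n_valid = floor(6.5363) = 6
(n_stale = 13 - 6 = 7)

6


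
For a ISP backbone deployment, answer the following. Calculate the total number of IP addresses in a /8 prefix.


Given: CIDR prefix /8
Host bits = 32 - 8 = 24
Total addresses = 2^24 = 16777216

16777216


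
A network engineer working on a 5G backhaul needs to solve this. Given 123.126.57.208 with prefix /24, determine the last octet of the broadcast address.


Given: IP = 123.126.57.208, prefix = /24
Host bits = 32 - 24 = 8
Network last octet = 208 AND mask = 0
Host part size = 2^8 - 1 = 255
Broadcast last octet = 0 OR 255 = 255

255


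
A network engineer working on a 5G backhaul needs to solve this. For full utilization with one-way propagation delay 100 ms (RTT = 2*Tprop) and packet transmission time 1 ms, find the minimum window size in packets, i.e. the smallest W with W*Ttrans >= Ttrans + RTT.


Given: Ttrans = 1 ms, RTT = 200 ms (= 2 * Tprop, Tprop = 100 ms)
Time until first ACK returns = Ttrans + RTT = 1 + 200 = 201 ms
Need W * Ttrans >= Ttrans + RTT  ->  W >= (Ttrans + RTT) / Ttrans
(Ttrans + RTT) / Ttrans = 201 / 1 = 201
W_min = ceil(201) = 201

201


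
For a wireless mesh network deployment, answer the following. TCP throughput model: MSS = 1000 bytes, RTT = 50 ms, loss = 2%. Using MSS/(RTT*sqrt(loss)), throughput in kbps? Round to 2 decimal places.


Given: MSS = 1000 bytes, RTT = 50 ms, loss = 2%
RTT in seconds = 50 / 1000 = 0.05
Loss rate = 2% = 0.02
sqrt(loss) = sqrt(0.02) = 0.141421356237
Throughput (bytes/s) = 1000 / (0.05 * 0.141421356237) = 141421.3562
Throughput (kbps) = 141421.3562 * 8 / 1000 = 1131.370850 -> 1131.37 kbps (2 dp)

1131.37


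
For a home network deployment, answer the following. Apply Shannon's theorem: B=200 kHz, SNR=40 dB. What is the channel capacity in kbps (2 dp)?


Given: B = 200 kHz, SNR = 40 dB
SNR linear = 10^(40/10) = 10000
1 + SNR = 10001
log2(10001) = 13.2878566418
C = 200 * 1000 * 13.2878566418 = 2657571.3284 bps
C = 2657.571328 kbps -> 2657.57 kbps (2 dp)

2657.57


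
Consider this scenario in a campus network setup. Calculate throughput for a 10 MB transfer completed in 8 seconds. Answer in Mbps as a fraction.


Given: file = 10 MB, time = 8 s
File in Mb = 10 * 8 = 80 Mb
Throughput = 80 / 8 Mbps
Throughput = 10 Mbps

10


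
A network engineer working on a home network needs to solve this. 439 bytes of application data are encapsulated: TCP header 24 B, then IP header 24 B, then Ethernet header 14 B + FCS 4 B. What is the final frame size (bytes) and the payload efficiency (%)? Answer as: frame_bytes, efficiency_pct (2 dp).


TCP segment = 439 + 24 = 463 B
IP packet = 463 + 24 = 487 B
Ethernet frame = 487 + 14 + 4 = 505 B
Efficiency = app / frame = 439 / 505 = 0.869307 = 86.9307% -> 86.93% (2 dp)

505, 86.93


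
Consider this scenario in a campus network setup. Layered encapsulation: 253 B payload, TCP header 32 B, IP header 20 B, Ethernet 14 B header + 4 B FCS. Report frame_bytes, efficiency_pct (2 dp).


TCP segment = 253 + 32 = 285 B
IP packet = 285 + 20 = 305 B
Ethernet frame = 305 + 14 + 4 = 323 B
Efficiency = app / frame = 253 / 323 = 0.783282 = 78.3282% -> 78.33% (2 dp)

323, 78.33


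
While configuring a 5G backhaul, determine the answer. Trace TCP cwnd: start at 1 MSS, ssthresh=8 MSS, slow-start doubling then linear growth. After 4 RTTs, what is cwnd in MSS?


RTT 0: cwnd = 1 MSS (initial)
RTT 1: cwnd = 2 MSS (slow start, doubled)
RTT 2: cwnd = 4 MSS (slow start, doubled)
RTT 3: cwnd = 8 MSS (slow start, doubled)
RTT 4: cwnd = 9 MSS (congestion avoidance, +1)

9


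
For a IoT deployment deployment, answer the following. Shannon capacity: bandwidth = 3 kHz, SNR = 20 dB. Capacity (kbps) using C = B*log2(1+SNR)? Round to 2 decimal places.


Given: B = 3 kHz, SNR = 20 dB
SNR linear = 10^(20/10) = 100
1 + SNR = 101
log2(101) = 6.6582114828
C = 3 * 1000 * 6.6582114828 = 19974.6344 bps
C = 19.974634 kbps -> 19.97 kbps (2 dp)

19.97


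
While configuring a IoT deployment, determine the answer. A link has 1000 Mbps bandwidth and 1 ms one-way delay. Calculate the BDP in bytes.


Given: bandwidth = 1000 Mbps, delay = 1 ms
BDP in bits = 1000 * 10^6 * 1 / 1000
BDP in bits = 1000000
BDP in bytes = 1000000 / 8 = 125000

125000


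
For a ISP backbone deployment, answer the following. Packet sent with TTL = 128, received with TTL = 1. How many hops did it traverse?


Given: initial TTL = 128, received TTL = 1
Hops = initial TTL - received TTL
Hops = 128 - 1 = 127

127


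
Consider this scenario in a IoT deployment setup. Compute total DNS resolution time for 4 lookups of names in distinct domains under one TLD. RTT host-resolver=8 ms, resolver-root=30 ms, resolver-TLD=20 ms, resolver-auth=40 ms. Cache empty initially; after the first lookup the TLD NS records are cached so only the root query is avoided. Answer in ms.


Lookup 1 (cold cache): local + root + TLD + auth = 8 + 30 + 20 + 40 = 98 ms
Lookups 2..4 (TLD NS cached -> skip root; new domain -> still ask TLD and auth): local + TLD + auth = 8 + 20 + 40 = 68 ms each
Remaining 3 lookups: 3 * 68 = 204 ms
Total = 98 + 204 = 302 ms

302


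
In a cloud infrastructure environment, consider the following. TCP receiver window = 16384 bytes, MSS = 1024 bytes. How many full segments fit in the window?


Given: RWND = 16384 bytes, MSS = 1024 bytes
Full segments = floor(RWND / MSS)
Full segments = floor(16384 / 1024)
Full segments = floor(16.0) = 16

16


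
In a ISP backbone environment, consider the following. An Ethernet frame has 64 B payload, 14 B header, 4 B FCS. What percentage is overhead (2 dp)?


Given: payload = 64 B, header = 14 B, trailer = 4 B
Overhead bytes = header + trailer = 14 + 4 = 18
Total frame = payload + overhead = 64 + 18 = 82
Overhead % = 18 / 82 * 100 = 21.9512% -> 21.95% (2 dp)

21.95


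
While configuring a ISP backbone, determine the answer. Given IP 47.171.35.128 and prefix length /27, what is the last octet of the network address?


Given: IP = 47.171.35.128, prefix = /27
Subnet mask = 255.255.255.224
Last octet of IP: 128
Last octet of mask: 224
Network last octet = 128 AND 224 = 128

128


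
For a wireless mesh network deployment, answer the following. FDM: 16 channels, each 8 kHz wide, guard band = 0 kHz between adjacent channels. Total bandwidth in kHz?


Given: 16 channels, 8 kHz each, guard = 0 kHz
Channel bandwidth = 16 * 8 = 128 kHz
Guard bands = 15 gaps * 0 kHz = 0 kHz
Total = 128 + 0 = 128 kHz

128


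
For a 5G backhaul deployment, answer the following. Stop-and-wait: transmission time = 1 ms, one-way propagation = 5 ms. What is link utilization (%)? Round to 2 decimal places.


Given: Ttrans = 1 ms, Tprop = 5 ms
RTT = 2 * Tprop = 2 * 5 = 10 ms
U = Ttrans / (Ttrans + RTT)
U = 1 / (1 + 10)
U = 1 / 11 = 0.090909
U% = 9.09%

9.09


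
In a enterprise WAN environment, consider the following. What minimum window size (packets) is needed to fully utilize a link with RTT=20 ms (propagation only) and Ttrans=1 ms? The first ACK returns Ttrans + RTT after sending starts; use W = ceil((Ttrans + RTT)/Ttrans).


Given: Ttrans = 1 ms, RTT = 20 ms (= 2 * Tprop, Tprop = 10 ms)
Time until first ACK returns = Ttrans + RTT = 1 + 20 = 21 ms
Need W * Ttrans >= Ttrans + RTT  ->  W >= (Ttrans + RTT) / Ttrans
(Ttrans + RTT) / Ttrans = 21 / 1 = 21
W_min = ceil(21) = 21

21


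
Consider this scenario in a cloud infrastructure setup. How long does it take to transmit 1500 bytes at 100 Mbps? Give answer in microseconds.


Given: packet = 1500 bytes, bandwidth = 100 Mbps
Packet in bits = 1500 * 8 = 12000 bits
Bandwidth = 100 * 10^6 = 100000000 bps
Time = 12000 / 100000000 seconds
Time in us = 12000 * 10^6 / 100000000 = 120

120


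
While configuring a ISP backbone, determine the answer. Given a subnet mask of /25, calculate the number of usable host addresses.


Given: subnet mask /25
Host bits = 32 - 25 = 7
Total addresses = 2^7 = 128
Usable hosts = 128 - 2 (network + broadcast) = 126

126


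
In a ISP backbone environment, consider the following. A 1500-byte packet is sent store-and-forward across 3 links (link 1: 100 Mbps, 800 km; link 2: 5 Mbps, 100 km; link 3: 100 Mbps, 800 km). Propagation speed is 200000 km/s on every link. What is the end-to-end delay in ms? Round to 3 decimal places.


Packet = 1500 bytes = 12000 bits. Store-and-forward: sum (t_trans + t_prop) per link.
Link 1: t_trans = 12000/(100*10^6) s = 0.1200 ms; t_prop = 800/200000 s = 4.0000 ms; subtotal = 4.1200 ms
Link 2: t_trans = 12000/(5*10^6) s = 2.4000 ms; t_prop = 100/200000 s = 0.5000 ms; subtotal = 2.9000 ms
Link 3: t_trans = 12000/(100*10^6) s = 0.1200 ms; t_prop = 800/200000 s = 4.0000 ms; subtotal = 4.1200 ms
End-to-end = 4.1200 + 2.9000 + 4.1200 = 11.1400 ms -> 11.140 ms (3 dp)

11.140


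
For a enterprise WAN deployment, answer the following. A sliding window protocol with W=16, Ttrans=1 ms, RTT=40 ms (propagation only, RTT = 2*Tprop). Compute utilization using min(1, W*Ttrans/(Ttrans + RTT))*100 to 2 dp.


Given: W = 16, Ttrans = 1 ms, RTT = 40 ms (= 2 * Tprop, Tprop = 20 ms)
Cycle time = Ttrans + RTT = 1 + 40 = 41 ms (first packet sent until its ACK returns)
W * Ttrans = 16 * 1 = 16 ms of sending per cycle
W * Ttrans / (Ttrans + RTT) = 16 / 41 = 0.390244
U = min(1, 0.390244) = 0.390244
U% = 39.02%

39.02


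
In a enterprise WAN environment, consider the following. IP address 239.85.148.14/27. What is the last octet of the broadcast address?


Given: IP = 239.85.148.14, prefix = /27
Host bits = 32 - 27 = 5
Network last octet = 14 AND mask = 0
Host part size = 2^5 - 1 = 31
Broadcast last octet = 0 OR 31 = 31

31


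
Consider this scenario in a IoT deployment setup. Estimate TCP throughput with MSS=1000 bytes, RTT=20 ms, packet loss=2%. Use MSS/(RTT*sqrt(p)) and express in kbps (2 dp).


Given: MSS = 1000 bytes, RTT = 20 ms, loss = 2%
RTT in seconds = 20 / 1000 = 0.02
Loss rate = 2% = 0.02
sqrt(loss) = sqrt(0.02) = 0.141421356237
Throughput (bytes/s) = 1000 / (0.02 * 0.141421356237) = 353553.3906
Throughput (kbps) = 353553.3906 * 8 / 1000 = 2828.427125 -> 2828.43 kbps (2 dp)

2828.43


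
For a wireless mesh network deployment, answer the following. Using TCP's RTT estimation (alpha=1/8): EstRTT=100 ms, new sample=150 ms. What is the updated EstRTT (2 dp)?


Given: EstRTT = 100 ms, SampleRTT = 150 ms, alpha = 1/8
New EstRTT = (1 - alpha) * EstRTT + alpha * SampleRTT
(7/8) * 100 = 87.5
(1/8) * 150 = 18.75
New EstRTT = 87.5 + 18.75 = 106.25 ms -> 106.25 ms (2 dp)

106.25


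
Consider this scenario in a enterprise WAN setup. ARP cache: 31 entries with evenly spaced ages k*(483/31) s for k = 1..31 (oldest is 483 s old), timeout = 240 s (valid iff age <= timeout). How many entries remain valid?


Ages are k * 483/31 s for k = 1..31 (spacing = 15.5806 s).
Entry k is valid iff k * 483/31 <= 240 iff k <= 31 * 240 / 483 = 15.4037
n_valid = floor(15.4037) = 15
(n_stale = 31 - 15 = 16)

15


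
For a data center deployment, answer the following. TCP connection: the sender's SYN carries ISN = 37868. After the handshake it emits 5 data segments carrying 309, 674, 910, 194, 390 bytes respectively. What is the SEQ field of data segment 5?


The SYN occupies sequence number ISN = 37868, so the first data byte is ISN + 1 = 37869.
SEQ of data segment i = (ISN + 1) + sum of payload sizes of segments 1..i-1.
Segment 1: SEQ = 37869, payload = 309 bytes
Segment 2: SEQ = 38178, payload = 674 bytes
Segment 3: SEQ = 38852, payload = 910 bytes
Segment 4: SEQ = 39762, payload = 194 bytes
Segment 5: SEQ = 39956, payload = 390 bytes
SEQ of segment 5 = 37869 + 309 + 674 + 910 + 194 = 39956

39956


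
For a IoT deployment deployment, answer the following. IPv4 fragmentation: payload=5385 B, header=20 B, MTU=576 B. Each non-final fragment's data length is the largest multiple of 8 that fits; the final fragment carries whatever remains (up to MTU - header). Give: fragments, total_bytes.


Max data per non-final fragment = floor((MTU - header)/8)*8 = floor((576 - 20)/8)*8 = floor(556/8)*8 = 552 B
Final fragment needs no 8-byte alignment: it can carry up to MTU - header = 556 B
Non-final fragments needed = ceil((payload - 556) / 552) = ceil(4829/552) = ceil(8.7482) = 9
Number of fragments = 9 + 1 = 10
Fragment sizes (data): 9 * 552 B + 417 B (last, 417 <= 556 OK)
Total bytes sent = payload + n_frags * header = 5385 + 10*20 = 5385 + 200 = 5585 B

10, 5585


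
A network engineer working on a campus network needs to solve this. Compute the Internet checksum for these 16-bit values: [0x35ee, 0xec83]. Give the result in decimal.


Given words: [0x35ee, 0xec83]
Step 1: Sum all words
Raw sum = 13806 + 60547 = 74353
Step 2: Fold carry: (8817 + 1) = 8818
One's complement = ~8818 & 0xFFFF = 56717

56717


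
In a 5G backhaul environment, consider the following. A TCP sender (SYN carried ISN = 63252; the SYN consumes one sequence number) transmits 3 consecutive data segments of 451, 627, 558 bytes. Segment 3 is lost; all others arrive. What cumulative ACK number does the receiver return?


SYN uses sequence number 63252; first data byte = ISN + 1 = 63253.
Segment 1: SEQ = 63253, len = 451 B, covers [63253, 63703]
Segment 2: SEQ = 63704, len = 627 B, covers [63704, 64330]
Segment 3: SEQ = 64331, len = 558 B, covers [64331, 64888] [LOST]
In-order data received: bytes [63253, 64330] (segments 1..2).
Segment 3 missing -> gap begins at byte 64331.
Cumulative ACK = next expected in-order byte = 63253 + 451 + 627 = 64331

64331


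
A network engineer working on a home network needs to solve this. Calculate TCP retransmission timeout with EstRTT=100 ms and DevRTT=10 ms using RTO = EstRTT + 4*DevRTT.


Given: EstRTT = 100 ms, DevRTT = 10 ms
Timeout = EstRTT + 4 * DevRTT
4 * DevRTT = 4 * 10 = 40
Timeout = 100 + 40 = 140 ms

140


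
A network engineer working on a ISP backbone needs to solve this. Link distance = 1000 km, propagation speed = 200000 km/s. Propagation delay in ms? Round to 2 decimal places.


Given: distance = 1000 km, speed = 200000 km/s
Delay = distance / speed = 1000 / 200000 seconds
Delay in ms = 1000 * 1000 / 200000
Delay = 5.0000 ms
Rounded to 2 dp = 5.00 ms

5.00


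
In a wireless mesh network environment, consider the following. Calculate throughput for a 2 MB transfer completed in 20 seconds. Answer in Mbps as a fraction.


Given: file = 2 MB, time = 20 s
File in Mb = 2 * 8 = 16 Mb
Throughput = 16 / 20 Mbps
Throughput = 4/5 Mbps

4/5


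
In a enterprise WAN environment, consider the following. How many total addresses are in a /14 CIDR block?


Given: CIDR prefix /14
Host bits = 32 - 14 = 18
Total addresses = 2^18 = 262144

262144


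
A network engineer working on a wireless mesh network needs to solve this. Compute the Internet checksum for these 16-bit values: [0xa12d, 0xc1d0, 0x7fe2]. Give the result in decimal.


Given words: [0xa12d, 0xc1d0, 0x7fe2]
Step 1: Sum all words
Raw sum = 41261 + 49616 + 32738 = 123615
Step 2: Fold carry: (58079 + 1) = 58080
One's complement = ~58080 & 0xFFFF = 7455

7455


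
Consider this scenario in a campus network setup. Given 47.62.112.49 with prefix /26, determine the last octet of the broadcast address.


Given: IP = 47.62.112.49, prefix = /26
Host bits = 32 - 26 = 6
Network last octet = 49 AND mask = 0
Host part size = 2^6 - 1 = 63
Broadcast last octet = 0 OR 63 = 63

63


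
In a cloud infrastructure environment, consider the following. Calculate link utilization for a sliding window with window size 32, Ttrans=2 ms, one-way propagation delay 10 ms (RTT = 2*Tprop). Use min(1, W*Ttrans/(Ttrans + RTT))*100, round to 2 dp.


Given: W = 32, Ttrans = 2 ms, RTT = 20 ms (= 2 * Tprop, Tprop = 10 ms)
Cycle time = Ttrans + RTT = 2 + 20 = 22 ms (first packet sent until its ACK returns)
W * Ttrans = 32 * 2 = 64 ms of sending per cycle
W * Ttrans / (Ttrans + RTT) = 64 / 22 = 2.909091
U = min(1, 2.909091) = 1.000000
U% = 100.00%

100.00


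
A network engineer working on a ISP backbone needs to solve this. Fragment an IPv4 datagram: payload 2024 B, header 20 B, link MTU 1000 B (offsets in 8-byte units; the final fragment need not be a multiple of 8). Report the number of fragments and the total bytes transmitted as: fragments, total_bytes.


Max data per non-final fragment = floor((MTU - header)/8)*8 = floor((1000 - 20)/8)*8 = floor(980/8)*8 = 976 B
Final fragment needs no 8-byte alignment: it can carry up to MTU - header = 980 B
Non-final fragments needed = ceil((payload - 980) / 976) = ceil(1044/976) = ceil(1.0697) = 2
Number of fragments = 2 + 1 = 3
Fragment sizes (data): 2 * 976 B + 72 B (last, 72 <= 980 OK)
Total bytes sent = payload + n_frags * header = 2024 + 3*20 = 2024 + 60 = 2084 B

3, 2084


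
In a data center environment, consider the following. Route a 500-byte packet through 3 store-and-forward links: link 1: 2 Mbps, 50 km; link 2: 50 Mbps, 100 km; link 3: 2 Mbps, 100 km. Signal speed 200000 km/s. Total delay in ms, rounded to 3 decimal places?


Packet = 500 bytes = 4000 bits. Store-and-forward: sum (t_trans + t_prop) per link.
Link 1: t_trans = 4000/(2*10^6) s = 2.0000 ms; t_prop = 50/200000 s = 0.2500 ms; subtotal = 2.2500 ms
Link 2: t_trans = 4000/(50*10^6) s = 0.0800 ms; t_prop = 100/200000 s = 0.5000 ms; subtotal = 0.5800 ms
Link 3: t_trans = 4000/(2*10^6) s = 2.0000 ms; t_prop = 100/200000 s = 0.5000 ms; subtotal = 2.5000 ms
End-to-end = 2.2500 + 0.5800 + 2.5000 = 5.3300 ms -> 5.330 ms (3 dp)

5.330


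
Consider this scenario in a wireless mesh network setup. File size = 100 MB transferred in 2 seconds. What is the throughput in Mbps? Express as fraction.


Given: file = 100 MB, time = 2 s
File in Mb = 100 * 8 = 800 Mb
Throughput = 800 / 2 Mbps
Throughput = 400 Mbps

400


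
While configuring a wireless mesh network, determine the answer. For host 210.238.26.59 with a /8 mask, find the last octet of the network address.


Given: IP = 210.238.26.59, prefix = /8
Subnet mask = 255.0.0.0
Last octet of IP: 59
Last octet of mask: 0
Network last octet = 59 AND 0 = 0

0


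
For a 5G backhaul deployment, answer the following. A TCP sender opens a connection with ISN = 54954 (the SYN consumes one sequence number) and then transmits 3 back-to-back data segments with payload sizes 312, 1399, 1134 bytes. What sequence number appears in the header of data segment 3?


The SYN occupies sequence number ISN = 54954, so the first data byte is ISN + 1 = 54955.
SEQ of data segment i = (ISN + 1) + sum of payload sizes of segments 1..i-1.
Segment 1: SEQ = 54955, payload = 312 bytes
Segment 2: SEQ = 55267, payload = 1399 bytes
Segment 3: SEQ = 56666, payload = 1134 bytes
SEQ of segment 3 = 54955 + 312 + 1399 = 56666

56666
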